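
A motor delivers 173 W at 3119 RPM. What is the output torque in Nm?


omega = 3119 * 2*pi/60 = 326.6209 rad/s
tau = P / omega = 173 / 326.6209
= 0.5297 Nm


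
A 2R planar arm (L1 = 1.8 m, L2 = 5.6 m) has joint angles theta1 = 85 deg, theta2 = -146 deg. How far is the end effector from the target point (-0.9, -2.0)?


End effector via forward kinematics:
x = L1*cos(t1) + L2*cos(t1+t2) = 2.8718
y = L1*sin(t1) + L2*sin(t1+t2) = -3.1047
Distance to target:
d = sqrt((-0.9 - 2.8718)^2 + (-2.0 - -3.1047)^2)
= sqrt(14.2266 + 1.2204)
= 3.9303 m


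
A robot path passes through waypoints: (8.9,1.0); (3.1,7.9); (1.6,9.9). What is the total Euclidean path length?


Segment lengths:
  seg1 = sqrt((-5.8)^2 + (6.9)^2) = 9.0139
  seg2 = sqrt((-1.5)^2 + (2.0)^2) = 2.5
Total = 11.5139


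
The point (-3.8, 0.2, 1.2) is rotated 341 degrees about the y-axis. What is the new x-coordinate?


Rotation about y-axis: x' = x*cos(theta) + z*sin(theta)
= -3.8 * 0.9455 + 1.2 * -0.3256
= -3.9837


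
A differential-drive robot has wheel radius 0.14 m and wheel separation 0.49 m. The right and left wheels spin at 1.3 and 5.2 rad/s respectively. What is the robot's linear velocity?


vR = r*wR = 0.14*1.3 = 0.182 m/s
vL = r*wL = 0.14*5.2 = 0.728 m/s
v = (vR+vL)/2 = 0.455 m/s
omega = (vR-vL)/L = -1.1143 rad/s
linear velocity = 0.455 m/s


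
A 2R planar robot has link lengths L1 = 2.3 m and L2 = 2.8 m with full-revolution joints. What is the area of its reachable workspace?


r_max = L1 + L2 = 5.1 m
r_min = |L1 - L2| = 0.5 m
Area = pi*(r_max^2 - r_min^2)
= pi*(26.01 - 0.25)
= pi * 25.76
= 80.9274 m^2


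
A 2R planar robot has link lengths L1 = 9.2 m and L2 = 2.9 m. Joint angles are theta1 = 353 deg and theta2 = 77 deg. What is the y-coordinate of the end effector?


Convert angles to radians: theta1 = 6.161, theta2 = 1.3439
y = L1*sin(theta1) + L2*sin(theta1+theta2)
y = -1.1212 + 2.7251
y = 1.6039


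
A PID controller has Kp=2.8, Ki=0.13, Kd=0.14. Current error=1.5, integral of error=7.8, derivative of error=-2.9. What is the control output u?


u = Kp*e + Ki*int(e) + Kd*de/dt
= 2.8*1.5 + 0.13*7.8 + 0.14*(-2.9)
= 4.2 + 1.014 + -0.406
= 4.808


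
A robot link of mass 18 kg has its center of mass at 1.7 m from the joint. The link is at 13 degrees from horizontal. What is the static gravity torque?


tau = m*g*L*cos(angle)
= 18 * 9.81 * 1.7 * cos(13 deg)
= 18 * 9.81 * 1.7 * 0.9744
= 292.4923 Nm


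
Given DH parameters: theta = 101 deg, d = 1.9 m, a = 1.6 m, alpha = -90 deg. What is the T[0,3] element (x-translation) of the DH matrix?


T[0,3] = a * cos(theta)
= 1.6 * cos(101 deg)
= 1.6 * -0.1908
= -0.3053


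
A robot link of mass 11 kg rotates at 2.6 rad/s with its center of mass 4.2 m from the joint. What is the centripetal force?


F = m * omega^2 * r
= 11 * 2.6^2 * 4.2
= 11 * 6.76 * 4.2
= 312.312 N


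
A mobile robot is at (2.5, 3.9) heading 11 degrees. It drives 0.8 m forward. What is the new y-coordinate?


y_new = y0 + d*sin(theta)
= 3.9 + 0.8*sin(11)
= 3.9 + 0.1526
= 4.0526


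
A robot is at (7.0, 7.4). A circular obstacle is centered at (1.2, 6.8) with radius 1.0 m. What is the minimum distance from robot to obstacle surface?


center_dist = sqrt((7.0-1.2)^2 + (7.4-6.8)^2)
= sqrt(33.64 + 0.36)
= 5.831
min_dist = center_dist - radius = 5.831 - 1.0 = 4.831 m


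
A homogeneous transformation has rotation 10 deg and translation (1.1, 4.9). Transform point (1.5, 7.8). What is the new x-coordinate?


x' = cos(theta)*px - sin(theta)*py + tx
= 0.9848*1.5 - 0.1736*7.8 + 1.1
= 1.2228


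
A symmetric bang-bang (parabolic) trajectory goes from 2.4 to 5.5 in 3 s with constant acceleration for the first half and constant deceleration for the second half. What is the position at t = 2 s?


Symmetric rest-to-rest: each phase covers (pf-p0)/2 in time T/2. 0.5*a*(T/2)^2 = (pf-p0)/2 => a = 4*(pf-p0)/T^2
a = 4*(5.5-2.4)/3^2 = 1.3778
t = 2 is in the deceleration phase (t > T/2).
p = pf - 0.5*a*(T-t)^2 = 5.5 - 0.5*1.3778*1^2
= 4.8111


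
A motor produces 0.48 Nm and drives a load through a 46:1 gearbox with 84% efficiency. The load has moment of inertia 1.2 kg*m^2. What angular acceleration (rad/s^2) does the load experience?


tau_out = tau_motor * N * eta
= 0.48 * 46 * 0.84 = 18.5472 Nm
alpha = tau_out / I = 18.5472 / 1.2
= 15.456 rad/s^2


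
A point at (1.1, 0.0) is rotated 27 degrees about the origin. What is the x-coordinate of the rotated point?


x' = x*cos(theta) - y*sin(theta)
cos(27 deg) = 0.891, sin(27 deg) = 0.454
x' = 1.1 * 0.891 - 0.0 * 0.454
= 0.9801 - 0.0
= 0.9801


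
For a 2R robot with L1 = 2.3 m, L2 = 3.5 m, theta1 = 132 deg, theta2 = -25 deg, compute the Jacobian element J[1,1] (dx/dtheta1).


J[1,1] = -L1*sin(t1) - L2*sin(t1+t2)
= -2.3*sin(132) - 3.5*sin(107)
= -5.0563


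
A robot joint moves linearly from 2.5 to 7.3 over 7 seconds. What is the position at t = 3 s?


s = t/T = 3/7 = 0.4286
p(t) = p0 + (pf-p0)*s
= 2.5 + (7.3 - 2.5) * 0.4286
= 4.5571


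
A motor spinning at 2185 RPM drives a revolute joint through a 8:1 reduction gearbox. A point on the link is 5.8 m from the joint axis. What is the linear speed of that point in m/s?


omega_motor = 2185 * 2*pi/60 = 228.8127 rad/s
omega_joint = omega_motor / 8 = 28.6016 rad/s
v = omega_joint * r = 28.6016 * 5.8
= 165.8892 m/s


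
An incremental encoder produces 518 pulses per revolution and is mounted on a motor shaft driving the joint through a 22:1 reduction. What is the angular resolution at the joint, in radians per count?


counts per rev = 518
effective counts at joint = 518 * 22 = 11396
resolution = 2*pi / 11396
= 5.5135e-04 rad/count


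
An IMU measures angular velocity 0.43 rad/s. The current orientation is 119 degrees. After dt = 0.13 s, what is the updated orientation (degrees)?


delta_theta = w * dt = 0.43 * 0.13 = 0.0559 rad
= 3.2028 deg
theta_new = 119 + 3.2028 = 122.2028 deg


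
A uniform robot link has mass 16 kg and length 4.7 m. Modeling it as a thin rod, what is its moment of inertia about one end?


I = (1/3) * m * L^2
= (1/3) * 16 * 4.7^2
= 0.333333 * 16 * 22.09
= 117.8133 kg*m^2


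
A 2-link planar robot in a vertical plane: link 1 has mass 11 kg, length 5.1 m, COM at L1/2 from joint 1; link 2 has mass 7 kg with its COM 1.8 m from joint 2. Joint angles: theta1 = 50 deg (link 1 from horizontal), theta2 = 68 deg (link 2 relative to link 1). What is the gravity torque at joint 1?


Horizontal distance from joint 1 to link-1 COM:
  x_c1 = (L1/2)*cos(t1) = 2.55 * 0.6428 = 1.6391 m
Horizontal distance from joint 1 to link-2 COM:
  x_c2 = L1*cos(t1) + Lc2*cos(t1+t2)
       = 5.1*0.6428 + 1.8*-0.4695 = 2.4332 m
tau1 = m1*g*x_c1 + m2*g*x_c2
     = 11*9.81*1.6391 + 7*9.81*2.4332
     = 176.8762 + 167.0856
     = 343.9618 Nm


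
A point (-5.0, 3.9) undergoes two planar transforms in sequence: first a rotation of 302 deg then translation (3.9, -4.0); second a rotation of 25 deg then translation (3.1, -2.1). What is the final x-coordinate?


After transform 1:
x1 = cos(302)*-5.0 - sin(302)*3.9 + 3.9 = 4.5578
y1 = sin(302)*-5.0 + cos(302)*3.9 + -4.0 = 2.3069
After transform 2:
x2 = cos(25)*4.5578 - sin(25)*2.3069 + 3.1
= 6.2558


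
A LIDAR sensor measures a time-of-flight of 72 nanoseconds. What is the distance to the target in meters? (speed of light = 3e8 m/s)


tof = 72 ns = 7.2e-08 s
dist = c * tof / 2
= 3e8 * 7.2e-08 / 2
= 10.8 m


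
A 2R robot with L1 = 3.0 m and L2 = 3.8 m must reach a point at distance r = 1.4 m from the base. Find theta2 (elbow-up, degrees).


cos(theta2) = (r^2 - L1^2 - L2^2) / (2*L1*L2)
cos(theta2) = (1.96 - 9.0 - 14.44) / 22.8
cos(theta2) = -0.942105
theta2 = 160.4082 degrees


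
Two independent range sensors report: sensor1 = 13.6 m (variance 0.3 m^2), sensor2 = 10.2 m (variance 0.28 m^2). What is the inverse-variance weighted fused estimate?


w1 = (1/var1) / (1/var1 + 1/var2)
   = 3.3333 / (3.3333 + 3.5714) = 0.4828
w2 = 1 - w1 = 0.5172
fused = w1*s1 + w2*s2 = 6.5655 + 5.2759
= 11.8414 m


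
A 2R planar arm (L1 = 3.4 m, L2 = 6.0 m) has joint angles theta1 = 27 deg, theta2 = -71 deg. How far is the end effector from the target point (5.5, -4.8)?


End effector via forward kinematics:
x = L1*cos(t1) + L2*cos(t1+t2) = 7.3455
y = L1*sin(t1) + L2*sin(t1+t2) = -2.6244
Distance to target:
d = sqrt((5.5 - 7.3455)^2 + (-4.8 - -2.6244)^2)
= sqrt(3.4057 + 4.7333)
= 2.8529 m


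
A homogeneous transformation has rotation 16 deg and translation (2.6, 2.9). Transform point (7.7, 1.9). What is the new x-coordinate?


x' = cos(theta)*px - sin(theta)*py + tx
= 0.9613*7.7 - 0.2756*1.9 + 2.6
= 9.478


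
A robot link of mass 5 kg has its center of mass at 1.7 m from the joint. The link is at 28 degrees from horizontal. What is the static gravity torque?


tau = m*g*L*cos(angle)
= 5 * 9.81 * 1.7 * cos(28 deg)
= 5 * 9.81 * 1.7 * 0.8829
= 73.6246 Nm


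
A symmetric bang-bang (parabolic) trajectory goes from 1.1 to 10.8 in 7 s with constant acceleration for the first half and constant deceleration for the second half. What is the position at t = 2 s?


Symmetric rest-to-rest: each phase covers (pf-p0)/2 in time T/2. 0.5*a*(T/2)^2 = (pf-p0)/2 => a = 4*(pf-p0)/T^2
a = 4*(10.8-1.1)/7^2 = 0.7918
t = 2 is in the acceleration phase (t <= T/2).
p = p0 + 0.5*a*t^2 = 1.1 + 0.5*0.7918*2^2
= 2.6837


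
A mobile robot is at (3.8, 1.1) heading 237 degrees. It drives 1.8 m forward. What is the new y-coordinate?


y_new = y0 + d*sin(theta)
= 1.1 + 1.8*sin(237)
= 1.1 + -1.5096
= -0.4096


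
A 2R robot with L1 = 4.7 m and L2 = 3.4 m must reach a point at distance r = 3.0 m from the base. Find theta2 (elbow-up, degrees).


cos(theta2) = (r^2 - L1^2 - L2^2) / (2*L1*L2)
cos(theta2) = (9.0 - 22.09 - 11.56) / 31.96
cos(theta2) = -0.771277
theta2 = 140.4687 degrees


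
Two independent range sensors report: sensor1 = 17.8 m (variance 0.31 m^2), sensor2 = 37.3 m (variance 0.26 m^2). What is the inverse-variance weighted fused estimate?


w1 = (1/var1) / (1/var1 + 1/var2)
   = 3.2258 / (3.2258 + 3.8462) = 0.4561
w2 = 1 - w1 = 0.5439
fused = w1*s1 + w2*s2 = 8.1193 + 20.286
= 28.4053 m


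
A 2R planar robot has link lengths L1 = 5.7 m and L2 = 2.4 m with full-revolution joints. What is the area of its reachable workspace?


r_max = L1 + L2 = 8.1 m
r_min = |L1 - L2| = 3.3 m
Area = pi*(r_max^2 - r_min^2)
= pi*(65.61 - 10.89)
= pi * 54.72
= 171.908 m^2


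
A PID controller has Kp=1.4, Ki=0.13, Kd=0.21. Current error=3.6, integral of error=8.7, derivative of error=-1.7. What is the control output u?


u = Kp*e + Ki*int(e) + Kd*de/dt
= 1.4*3.6 + 0.13*8.7 + 0.21*(-1.7)
= 5.04 + 1.131 + -0.357
= 5.814


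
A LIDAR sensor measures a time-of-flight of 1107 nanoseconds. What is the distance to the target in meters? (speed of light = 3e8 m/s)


tof = 1107 ns = 1.107e-06 s
dist = c * tof / 2
= 3e8 * 1.107e-06 / 2
= 166.05 m


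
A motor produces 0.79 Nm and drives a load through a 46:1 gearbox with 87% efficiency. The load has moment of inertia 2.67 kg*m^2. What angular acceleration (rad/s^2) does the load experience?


tau_out = tau_motor * N * eta
= 0.79 * 46 * 0.87 = 31.6158 Nm
alpha = tau_out / I = 31.6158 / 2.67
= 11.8411 rad/s^2


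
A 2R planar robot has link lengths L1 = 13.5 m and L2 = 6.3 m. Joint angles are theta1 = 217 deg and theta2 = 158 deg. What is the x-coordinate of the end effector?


Convert angles to radians: theta1 = 3.7874, theta2 = 2.7576
x = L1*cos(theta1) + L2*cos(theta1+theta2)
x = -10.7816 + 6.0853
x = -4.6962


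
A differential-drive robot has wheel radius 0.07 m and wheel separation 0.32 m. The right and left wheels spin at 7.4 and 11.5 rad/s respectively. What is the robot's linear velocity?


vR = r*wR = 0.07*7.4 = 0.518 m/s
vL = r*wL = 0.07*11.5 = 0.805 m/s
v = (vR+vL)/2 = 0.6615 m/s
omega = (vR-vL)/L = -0.8969 rad/s
linear velocity = 0.6615 m/s


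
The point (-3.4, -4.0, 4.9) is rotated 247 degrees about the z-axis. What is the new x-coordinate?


Rotation about z-axis: x' = x*cos(theta) - y*sin(theta)
= -3.4 * -0.3907 - -4.0 * -0.9205
= -2.3535


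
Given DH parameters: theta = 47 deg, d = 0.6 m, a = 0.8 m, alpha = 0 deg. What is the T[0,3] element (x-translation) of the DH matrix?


T[0,3] = a * cos(theta)
= 0.8 * cos(47 deg)
= 0.8 * 0.682
= 0.5456


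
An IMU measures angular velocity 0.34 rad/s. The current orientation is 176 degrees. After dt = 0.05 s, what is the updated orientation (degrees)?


delta_theta = w * dt = 0.34 * 0.05 = 0.017 rad
= 0.974 deg
theta_new = 176 + 0.974 = 176.974 deg


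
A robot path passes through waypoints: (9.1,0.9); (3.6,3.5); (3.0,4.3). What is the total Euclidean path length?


Segment lengths:
  seg1 = sqrt((-5.5)^2 + (2.6)^2) = 6.0836
  seg2 = sqrt((-0.6)^2 + (0.8)^2) = 1.0
Total = 7.0836


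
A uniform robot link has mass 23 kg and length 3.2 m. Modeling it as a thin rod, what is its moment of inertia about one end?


I = (1/3) * m * L^2
= (1/3) * 23 * 3.2^2
= 0.333333 * 23 * 10.24
= 78.5067 kg*m^2


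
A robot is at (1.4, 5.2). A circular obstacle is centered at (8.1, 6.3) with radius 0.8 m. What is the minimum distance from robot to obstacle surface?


center_dist = sqrt((1.4-8.1)^2 + (5.2-6.3)^2)
= sqrt(44.89 + 1.21)
= 6.7897
min_dist = center_dist - radius = 6.7897 - 0.8 = 5.9897 m


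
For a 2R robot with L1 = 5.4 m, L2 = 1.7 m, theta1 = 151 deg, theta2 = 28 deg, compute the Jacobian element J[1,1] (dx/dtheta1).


J[1,1] = -L1*sin(t1) - L2*sin(t1+t2)
= -5.4*sin(151) - 1.7*sin(179)
= -2.6476


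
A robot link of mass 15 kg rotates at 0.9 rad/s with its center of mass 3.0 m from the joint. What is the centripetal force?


F = m * omega^2 * r
= 15 * 0.9^2 * 3.0
= 15 * 0.81 * 3.0
= 36.45 N


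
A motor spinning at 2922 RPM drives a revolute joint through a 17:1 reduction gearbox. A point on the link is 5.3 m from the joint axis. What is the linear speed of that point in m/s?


omega_motor = 2922 * 2*pi/60 = 305.9911 rad/s
omega_joint = omega_motor / 17 = 17.9995 rad/s
v = omega_joint * r = 17.9995 * 5.3
= 95.3972 m/s


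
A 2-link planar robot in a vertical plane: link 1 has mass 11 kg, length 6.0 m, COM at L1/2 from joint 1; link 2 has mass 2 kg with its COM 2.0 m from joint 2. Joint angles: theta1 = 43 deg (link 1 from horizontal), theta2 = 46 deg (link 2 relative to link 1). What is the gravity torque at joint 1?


Horizontal distance from joint 1 to link-1 COM:
  x_c1 = (L1/2)*cos(t1) = 3.0 * 0.7314 = 2.1941 m
Horizontal distance from joint 1 to link-2 COM:
  x_c2 = L1*cos(t1) + Lc2*cos(t1+t2)
       = 6.0*0.7314 + 2.0*0.0175 = 4.423 m
tau1 = m1*g*x_c1 + m2*g*x_c2
     = 11*9.81*2.1941 + 2*9.81*4.423
     = 236.7611 + 86.7798
     = 323.5409 Nm


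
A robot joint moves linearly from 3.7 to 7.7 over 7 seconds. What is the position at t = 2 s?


s = t/T = 2/7 = 0.2857
p(t) = p0 + (pf-p0)*s
= 3.7 + (7.7 - 3.7) * 0.2857
= 4.8429


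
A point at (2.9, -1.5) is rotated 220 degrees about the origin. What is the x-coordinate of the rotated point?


x' = x*cos(theta) - y*sin(theta)
cos(220 deg) = -0.766, sin(220 deg) = -0.6428
x' = 2.9 * -0.766 - -1.5 * -0.6428
= -2.2215 - 0.9642
= -3.1857


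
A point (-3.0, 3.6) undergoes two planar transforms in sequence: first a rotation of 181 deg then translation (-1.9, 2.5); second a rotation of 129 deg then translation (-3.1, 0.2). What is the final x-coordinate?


After transform 1:
x1 = cos(181)*-3.0 - sin(181)*3.6 + -1.9 = 1.1624
y1 = sin(181)*-3.0 + cos(181)*3.6 + 2.5 = -1.0471
After transform 2:
x2 = cos(129)*1.1624 - sin(129)*-1.0471 + -3.1
= -3.0178


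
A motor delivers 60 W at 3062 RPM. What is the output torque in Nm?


omega = 3062 * 2*pi/60 = 320.6519 rad/s
tau = P / omega = 60 / 320.6519
= 0.1871 Nm


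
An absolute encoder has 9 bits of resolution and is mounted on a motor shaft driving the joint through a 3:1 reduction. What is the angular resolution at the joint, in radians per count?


counts = 2^9 = 512
effective counts at joint = 512 * 3 = 1536
resolution = 2*pi / 1536
= 0.0041 rad/count


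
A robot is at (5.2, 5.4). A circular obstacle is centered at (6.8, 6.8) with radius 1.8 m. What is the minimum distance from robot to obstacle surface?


center_dist = sqrt((5.2-6.8)^2 + (5.4-6.8)^2)
= sqrt(2.56 + 1.96)
= 2.126
min_dist = center_dist - radius = 2.126 - 1.8 = 0.326 m


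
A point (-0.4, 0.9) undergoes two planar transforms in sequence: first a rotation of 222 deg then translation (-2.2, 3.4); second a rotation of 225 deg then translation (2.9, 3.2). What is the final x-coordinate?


After transform 1:
x1 = cos(222)*-0.4 - sin(222)*0.9 + -2.2 = -1.3005
y1 = sin(222)*-0.4 + cos(222)*0.9 + 3.4 = 2.9988
After transform 2:
x2 = cos(225)*-1.3005 - sin(225)*2.9988 + 2.9
= 5.9401


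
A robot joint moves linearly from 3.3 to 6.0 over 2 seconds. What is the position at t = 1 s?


s = t/T = 1/2 = 0.5
p(t) = p0 + (pf-p0)*s
= 3.3 + (6.0 - 3.3) * 0.5
= 4.65


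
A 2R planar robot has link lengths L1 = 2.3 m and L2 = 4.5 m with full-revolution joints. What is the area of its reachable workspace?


r_max = L1 + L2 = 6.8 m
r_min = |L1 - L2| = 2.2 m
Area = pi*(r_max^2 - r_min^2)
= pi*(46.24 - 4.84)
= pi * 41.4
= 130.0619 m^2


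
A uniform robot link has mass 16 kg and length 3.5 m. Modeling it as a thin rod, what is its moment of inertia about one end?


I = (1/3) * m * L^2
= (1/3) * 16 * 3.5^2
= 0.333333 * 16 * 12.25
= 65.3333 kg*m^2


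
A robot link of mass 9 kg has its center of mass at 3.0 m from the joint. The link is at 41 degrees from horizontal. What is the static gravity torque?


tau = m*g*L*cos(angle)
= 9 * 9.81 * 3.0 * cos(41 deg)
= 9 * 9.81 * 3.0 * 0.7547
= 199.8999 Nm


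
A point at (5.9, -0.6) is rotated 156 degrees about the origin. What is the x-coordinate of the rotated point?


x' = x*cos(theta) - y*sin(theta)
cos(156 deg) = -0.9135, sin(156 deg) = 0.4067
x' = 5.9 * -0.9135 - -0.6 * 0.4067
= -5.3899 - -0.244
= -5.1459


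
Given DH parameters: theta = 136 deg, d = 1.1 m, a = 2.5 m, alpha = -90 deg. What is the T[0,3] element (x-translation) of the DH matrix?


T[0,3] = a * cos(theta)
= 2.5 * cos(136 deg)
= 2.5 * -0.7193
= -1.7983


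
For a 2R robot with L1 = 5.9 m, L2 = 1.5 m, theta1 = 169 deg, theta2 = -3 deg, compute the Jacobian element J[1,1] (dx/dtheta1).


J[1,1] = -L1*sin(t1) - L2*sin(t1+t2)
= -5.9*sin(169) - 1.5*sin(166)
= -1.4887


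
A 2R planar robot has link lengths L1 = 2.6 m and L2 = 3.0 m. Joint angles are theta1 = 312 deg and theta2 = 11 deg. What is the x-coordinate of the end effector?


Convert angles to radians: theta1 = 5.4454, theta2 = 0.192
x = L1*cos(theta1) + L2*cos(theta1+theta2)
x = 1.7397 + 2.3959
x = 4.1356


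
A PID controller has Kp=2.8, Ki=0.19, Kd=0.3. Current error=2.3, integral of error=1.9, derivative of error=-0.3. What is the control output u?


u = Kp*e + Ki*int(e) + Kd*de/dt
= 2.8*2.3 + 0.19*1.9 + 0.3*(-0.3)
= 6.44 + 0.361 + -0.09
= 6.711


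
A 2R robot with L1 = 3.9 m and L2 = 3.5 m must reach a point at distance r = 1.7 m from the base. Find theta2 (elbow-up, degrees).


cos(theta2) = (r^2 - L1^2 - L2^2) / (2*L1*L2)
cos(theta2) = (2.89 - 15.21 - 12.25) / 27.3
cos(theta2) = -0.9
theta2 = 154.1581 degrees


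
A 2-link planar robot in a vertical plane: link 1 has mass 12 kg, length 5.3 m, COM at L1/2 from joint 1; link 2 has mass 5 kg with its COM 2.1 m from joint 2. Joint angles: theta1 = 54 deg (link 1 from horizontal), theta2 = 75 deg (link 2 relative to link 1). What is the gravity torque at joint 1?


Horizontal distance from joint 1 to link-1 COM:
  x_c1 = (L1/2)*cos(t1) = 2.65 * 0.5878 = 1.5576 m
Horizontal distance from joint 1 to link-2 COM:
  x_c2 = L1*cos(t1) + Lc2*cos(t1+t2)
       = 5.3*0.5878 + 2.1*-0.6293 = 1.7937 m
tau1 = m1*g*x_c1 + m2*g*x_c2
     = 12*9.81*1.5576 + 5*9.81*1.7937
     = 183.3643 + 87.9804
     = 271.3448 Nm


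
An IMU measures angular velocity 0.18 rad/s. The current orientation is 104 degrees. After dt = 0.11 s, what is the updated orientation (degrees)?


delta_theta = w * dt = 0.18 * 0.11 = 0.0198 rad
= 1.1345 deg
theta_new = 104 + 1.1345 = 105.1345 deg


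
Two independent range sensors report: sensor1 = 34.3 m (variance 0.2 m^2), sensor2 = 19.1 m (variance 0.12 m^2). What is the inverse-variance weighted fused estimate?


w1 = (1/var1) / (1/var1 + 1/var2)
   = 5.0 / (5.0 + 8.3333) = 0.375
w2 = 1 - w1 = 0.625
fused = w1*s1 + w2*s2 = 12.8625 + 11.9375
= 24.8 m


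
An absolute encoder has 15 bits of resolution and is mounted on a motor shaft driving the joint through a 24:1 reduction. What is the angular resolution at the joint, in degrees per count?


counts = 2^15 = 32768
effective counts at joint = 32768 * 24 = 786432
resolution = 360 / 786432
= 4.5776e-04 deg/count


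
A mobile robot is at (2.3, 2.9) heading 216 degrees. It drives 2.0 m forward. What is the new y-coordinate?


y_new = y0 + d*sin(theta)
= 2.9 + 2.0*sin(216)
= 2.9 + -1.1756
= 1.7244


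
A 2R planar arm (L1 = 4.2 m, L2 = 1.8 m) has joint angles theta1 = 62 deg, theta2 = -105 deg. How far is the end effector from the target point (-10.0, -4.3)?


End effector via forward kinematics:
x = L1*cos(t1) + L2*cos(t1+t2) = 3.2882
y = L1*sin(t1) + L2*sin(t1+t2) = 2.4808
Distance to target:
d = sqrt((-10.0 - 3.2882)^2 + (-4.3 - 2.4808)^2)
= sqrt(176.5767 + 45.979)
= 14.9183 m


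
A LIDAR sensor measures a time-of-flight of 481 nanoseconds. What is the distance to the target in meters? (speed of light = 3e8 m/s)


tof = 481 ns = 4.81e-07 s
dist = c * tof / 2
= 3e8 * 4.81e-07 / 2
= 72.15 m


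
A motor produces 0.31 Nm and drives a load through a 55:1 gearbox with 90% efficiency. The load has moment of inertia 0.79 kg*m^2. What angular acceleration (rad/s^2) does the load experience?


tau_out = tau_motor * N * eta
= 0.31 * 55 * 0.9 = 15.345 Nm
alpha = tau_out / I = 15.345 / 0.79
= 19.4241 rad/s^2


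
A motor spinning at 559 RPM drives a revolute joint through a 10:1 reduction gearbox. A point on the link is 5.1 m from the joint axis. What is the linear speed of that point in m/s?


omega_motor = 559 * 2*pi/60 = 58.5383 rad/s
omega_joint = omega_motor / 10 = 5.8538 rad/s
v = omega_joint * r = 5.8538 * 5.1
= 29.8546 m/s


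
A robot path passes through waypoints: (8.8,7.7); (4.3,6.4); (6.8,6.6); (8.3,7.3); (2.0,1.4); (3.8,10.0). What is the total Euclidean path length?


Segment lengths:
  seg1 = sqrt((-4.5)^2 + (-1.3)^2) = 4.684
  seg2 = sqrt((2.5)^2 + (0.2)^2) = 2.508
  seg3 = sqrt((1.5)^2 + (0.7)^2) = 1.6553
  seg4 = sqrt((-6.3)^2 + (-5.9)^2) = 8.6313
  seg5 = sqrt((1.8)^2 + (8.6)^2) = 8.7864
Total = 26.265


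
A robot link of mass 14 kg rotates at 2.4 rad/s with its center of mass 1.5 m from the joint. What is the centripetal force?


F = m * omega^2 * r
= 14 * 2.4^2 * 1.5
= 14 * 5.76 * 1.5
= 120.96 N


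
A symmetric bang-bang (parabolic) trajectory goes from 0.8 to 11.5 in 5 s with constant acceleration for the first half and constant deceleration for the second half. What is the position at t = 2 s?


Symmetric rest-to-rest: each phase covers (pf-p0)/2 in time T/2. 0.5*a*(T/2)^2 = (pf-p0)/2 => a = 4*(pf-p0)/T^2
a = 4*(11.5-0.8)/5^2 = 1.712
t = 2 is in the acceleration phase (t <= T/2).
p = p0 + 0.5*a*t^2 = 0.8 + 0.5*1.712*2^2
= 4.224


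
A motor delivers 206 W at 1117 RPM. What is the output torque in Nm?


omega = 1117 * 2*pi/60 = 116.972 rad/s
tau = P / omega = 206 / 116.972
= 1.7611 Nm


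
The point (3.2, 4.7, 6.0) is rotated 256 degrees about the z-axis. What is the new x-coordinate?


Rotation about z-axis: x' = x*cos(theta) - y*sin(theta)
= 3.2 * -0.2419 - 4.7 * -0.9703
= 3.7862


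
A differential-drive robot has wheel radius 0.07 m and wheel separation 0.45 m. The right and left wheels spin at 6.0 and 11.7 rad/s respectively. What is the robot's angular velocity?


vR = r*wR = 0.07*6.0 = 0.42 m/s
vL = r*wL = 0.07*11.7 = 0.819 m/s
v = (vR+vL)/2 = 0.6195 m/s
omega = (vR-vL)/L = -0.8867 rad/s
angular velocity = -0.8867 rad/s


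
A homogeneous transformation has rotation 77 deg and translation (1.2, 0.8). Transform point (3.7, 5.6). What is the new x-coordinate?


x' = cos(theta)*px - sin(theta)*py + tx
= 0.225*3.7 - 0.9744*5.6 + 1.2
= -3.4242


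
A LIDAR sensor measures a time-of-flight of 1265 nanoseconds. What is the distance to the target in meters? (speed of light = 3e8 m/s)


tof = 1265 ns = 1.265e-06 s
dist = c * tof / 2
= 3e8 * 1.265e-06 / 2
= 189.75 m


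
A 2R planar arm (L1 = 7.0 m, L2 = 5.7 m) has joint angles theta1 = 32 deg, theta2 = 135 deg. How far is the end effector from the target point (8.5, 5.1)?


End effector via forward kinematics:
x = L1*cos(t1) + L2*cos(t1+t2) = 0.3824
y = L1*sin(t1) + L2*sin(t1+t2) = 4.9917
Distance to target:
d = sqrt((8.5 - 0.3824)^2 + (5.1 - 4.9917)^2)
= sqrt(65.895 + 0.0117)
= 8.1183 m


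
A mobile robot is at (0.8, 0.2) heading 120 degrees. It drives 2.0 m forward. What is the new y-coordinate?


y_new = y0 + d*sin(theta)
= 0.2 + 2.0*sin(120)
= 0.2 + 1.7321
= 1.9321


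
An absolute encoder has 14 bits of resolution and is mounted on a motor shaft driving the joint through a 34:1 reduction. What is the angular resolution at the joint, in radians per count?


counts = 2^14 = 16384
effective counts at joint = 16384 * 34 = 557056
resolution = 2*pi / 557056
= 1.1279e-05 rad/count


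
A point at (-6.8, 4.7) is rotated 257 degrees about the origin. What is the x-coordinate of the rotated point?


x' = x*cos(theta) - y*sin(theta)
cos(257 deg) = -0.225, sin(257 deg) = -0.9744
x' = -6.8 * -0.225 - 4.7 * -0.9744
= 1.5297 - -4.5795
= 6.1092


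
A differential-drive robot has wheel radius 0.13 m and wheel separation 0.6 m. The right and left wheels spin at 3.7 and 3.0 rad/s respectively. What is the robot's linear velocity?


vR = r*wR = 0.13*3.7 = 0.481 m/s
vL = r*wL = 0.13*3.0 = 0.39 m/s
v = (vR+vL)/2 = 0.4355 m/s
omega = (vR-vL)/L = 0.1517 rad/s
linear velocity = 0.4355 m/s


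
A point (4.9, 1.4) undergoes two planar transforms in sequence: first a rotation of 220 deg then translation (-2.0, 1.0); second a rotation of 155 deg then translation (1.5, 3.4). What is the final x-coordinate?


After transform 1:
x1 = cos(220)*4.9 - sin(220)*1.4 + -2.0 = -4.8537
y1 = sin(220)*4.9 + cos(220)*1.4 + 1.0 = -3.2221
After transform 2:
x2 = cos(155)*-4.8537 - sin(155)*-3.2221 + 1.5
= 7.2607


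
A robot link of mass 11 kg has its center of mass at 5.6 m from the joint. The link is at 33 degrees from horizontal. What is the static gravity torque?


tau = m*g*L*cos(angle)
= 11 * 9.81 * 5.6 * cos(33 deg)
= 11 * 9.81 * 5.6 * 0.8387
= 506.8053 Nm


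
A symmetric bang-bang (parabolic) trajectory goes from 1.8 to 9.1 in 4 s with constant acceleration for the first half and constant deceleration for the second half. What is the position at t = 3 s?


Symmetric rest-to-rest: each phase covers (pf-p0)/2 in time T/2. 0.5*a*(T/2)^2 = (pf-p0)/2 => a = 4*(pf-p0)/T^2
a = 4*(9.1-1.8)/4^2 = 1.825
t = 3 is in the deceleration phase (t > T/2).
p = pf - 0.5*a*(T-t)^2 = 9.1 - 0.5*1.825*1^2
= 8.1875


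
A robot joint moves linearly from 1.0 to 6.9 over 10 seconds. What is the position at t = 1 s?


s = t/T = 1/10 = 0.1
p(t) = p0 + (pf-p0)*s
= 1.0 + (6.9 - 1.0) * 0.1
= 1.59


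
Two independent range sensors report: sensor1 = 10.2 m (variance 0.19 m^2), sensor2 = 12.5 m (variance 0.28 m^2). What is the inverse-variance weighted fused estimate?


w1 = (1/var1) / (1/var1 + 1/var2)
   = 5.2632 / (5.2632 + 3.5714) = 0.5957
w2 = 1 - w1 = 0.4043
fused = w1*s1 + w2*s2 = 6.0766 + 5.0532
= 11.1298 m


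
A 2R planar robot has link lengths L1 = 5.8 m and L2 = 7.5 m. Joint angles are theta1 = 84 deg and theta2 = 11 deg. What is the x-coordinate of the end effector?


Convert angles to radians: theta1 = 1.4661, theta2 = 0.192
x = L1*cos(theta1) + L2*cos(theta1+theta2)
x = 0.6063 + -0.6537
x = -0.0474


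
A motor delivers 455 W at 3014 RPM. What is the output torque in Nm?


omega = 3014 * 2*pi/60 = 315.6253 rad/s
tau = P / omega = 455 / 315.6253
= 1.4416 Nm


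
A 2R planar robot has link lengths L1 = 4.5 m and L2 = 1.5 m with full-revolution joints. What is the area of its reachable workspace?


r_max = L1 + L2 = 6.0 m
r_min = |L1 - L2| = 3.0 m
Area = pi*(r_max^2 - r_min^2)
= pi*(36.0 - 9.0)
= pi * 27.0
= 84.823 m^2


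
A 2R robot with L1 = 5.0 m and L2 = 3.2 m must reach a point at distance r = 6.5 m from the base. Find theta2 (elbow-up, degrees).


cos(theta2) = (r^2 - L1^2 - L2^2) / (2*L1*L2)
cos(theta2) = (42.25 - 25.0 - 10.24) / 32.0
cos(theta2) = 0.219062
theta2 = 77.346 degrees


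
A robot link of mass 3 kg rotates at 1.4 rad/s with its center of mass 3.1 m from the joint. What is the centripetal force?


F = m * omega^2 * r
= 3 * 1.4^2 * 3.1
= 3 * 1.96 * 3.1
= 18.228 N


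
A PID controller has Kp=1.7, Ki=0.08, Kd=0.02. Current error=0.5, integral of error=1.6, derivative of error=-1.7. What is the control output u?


u = Kp*e + Ki*int(e) + Kd*de/dt
= 1.7*0.5 + 0.08*1.6 + 0.02*(-1.7)
= 0.85 + 0.128 + -0.034
= 0.944


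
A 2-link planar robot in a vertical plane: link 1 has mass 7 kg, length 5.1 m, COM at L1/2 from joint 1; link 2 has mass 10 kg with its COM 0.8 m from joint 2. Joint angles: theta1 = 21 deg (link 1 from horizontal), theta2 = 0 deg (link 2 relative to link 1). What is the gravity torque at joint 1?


Horizontal distance from joint 1 to link-1 COM:
  x_c1 = (L1/2)*cos(t1) = 2.55 * 0.9336 = 2.3806 m
Horizontal distance from joint 1 to link-2 COM:
  x_c2 = L1*cos(t1) + Lc2*cos(t1+t2)
       = 5.1*0.9336 + 0.8*0.9336 = 5.5081 m
tau1 = m1*g*x_c1 + m2*g*x_c2
     = 7*9.81*2.3806 + 10*9.81*5.5081
     = 163.4779 + 540.347
     = 703.8249 Nm


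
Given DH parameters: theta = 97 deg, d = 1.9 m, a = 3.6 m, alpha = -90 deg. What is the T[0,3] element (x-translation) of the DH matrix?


T[0,3] = a * cos(theta)
= 3.6 * cos(97 deg)
= 3.6 * -0.1219
= -0.4387


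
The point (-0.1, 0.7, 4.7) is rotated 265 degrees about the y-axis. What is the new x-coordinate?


Rotation about y-axis: x' = x*cos(theta) + z*sin(theta)
= -0.1 * -0.0872 + 4.7 * -0.9962
= -4.6734


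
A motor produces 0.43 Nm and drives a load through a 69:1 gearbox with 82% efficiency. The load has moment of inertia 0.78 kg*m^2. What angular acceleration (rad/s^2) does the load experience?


tau_out = tau_motor * N * eta
= 0.43 * 69 * 0.82 = 24.3294 Nm
alpha = tau_out / I = 24.3294 / 0.78
= 31.1915 rad/s^2


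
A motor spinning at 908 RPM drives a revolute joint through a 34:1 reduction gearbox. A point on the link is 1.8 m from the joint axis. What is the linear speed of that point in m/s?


omega_motor = 908 * 2*pi/60 = 95.0855 rad/s
omega_joint = omega_motor / 34 = 2.7966 rad/s
v = omega_joint * r = 2.7966 * 1.8
= 5.0339 m/s


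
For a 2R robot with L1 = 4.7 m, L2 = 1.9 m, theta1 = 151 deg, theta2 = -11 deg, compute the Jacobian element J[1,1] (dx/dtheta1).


J[1,1] = -L1*sin(t1) - L2*sin(t1+t2)
= -4.7*sin(151) - 1.9*sin(140)
= -3.4999


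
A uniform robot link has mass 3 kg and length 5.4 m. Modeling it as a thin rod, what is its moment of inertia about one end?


I = (1/3) * m * L^2
= (1/3) * 3 * 5.4^2
= 0.333333 * 3 * 29.16
= 29.16 kg*m^2


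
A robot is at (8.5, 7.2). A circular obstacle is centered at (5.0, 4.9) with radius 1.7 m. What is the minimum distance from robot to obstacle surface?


center_dist = sqrt((8.5-5.0)^2 + (7.2-4.9)^2)
= sqrt(12.25 + 5.29)
= 4.1881
min_dist = center_dist - radius = 4.1881 - 1.7 = 2.4881 m


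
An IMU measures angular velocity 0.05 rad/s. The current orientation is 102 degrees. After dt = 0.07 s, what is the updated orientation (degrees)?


delta_theta = w * dt = 0.05 * 0.07 = 0.0035 rad
= 0.2005 deg
theta_new = 102 + 0.2005 = 102.2005 deg


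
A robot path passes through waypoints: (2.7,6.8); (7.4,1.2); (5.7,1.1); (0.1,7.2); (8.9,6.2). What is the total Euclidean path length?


Segment lengths:
  seg1 = sqrt((4.7)^2 + (-5.6)^2) = 7.311
  seg2 = sqrt((-1.7)^2 + (-0.1)^2) = 1.7029
  seg3 = sqrt((-5.6)^2 + (6.1)^2) = 8.2807
  seg4 = sqrt((8.8)^2 + (-1.0)^2) = 8.8566
Total = 26.1512


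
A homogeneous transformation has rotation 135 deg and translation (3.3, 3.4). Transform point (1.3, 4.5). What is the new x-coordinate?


x' = cos(theta)*px - sin(theta)*py + tx
= -0.7071*1.3 - 0.7071*4.5 + 3.3
= -0.8012


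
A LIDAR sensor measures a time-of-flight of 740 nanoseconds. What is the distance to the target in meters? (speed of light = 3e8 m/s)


tof = 740 ns = 7.4e-07 s
dist = c * tof / 2
= 3e8 * 7.4e-07 / 2
= 111.0 m


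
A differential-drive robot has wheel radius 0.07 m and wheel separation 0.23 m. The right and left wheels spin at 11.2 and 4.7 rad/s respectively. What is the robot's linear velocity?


vR = r*wR = 0.07*11.2 = 0.784 m/s
vL = r*wL = 0.07*4.7 = 0.329 m/s
v = (vR+vL)/2 = 0.5565 m/s
omega = (vR-vL)/L = 1.9783 rad/s
linear velocity = 0.5565 m/s


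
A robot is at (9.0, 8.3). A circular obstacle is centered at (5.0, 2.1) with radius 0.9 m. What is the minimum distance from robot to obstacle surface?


center_dist = sqrt((9.0-5.0)^2 + (8.3-2.1)^2)
= sqrt(16.0 + 38.44)
= 7.3783
min_dist = center_dist - radius = 7.3783 - 0.9 = 6.4783 m


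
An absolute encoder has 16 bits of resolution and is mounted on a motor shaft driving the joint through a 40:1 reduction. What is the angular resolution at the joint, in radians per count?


counts = 2^16 = 65536
effective counts at joint = 65536 * 40 = 2621440
resolution = 2*pi / 2621440
= 2.3968e-06 rad/count


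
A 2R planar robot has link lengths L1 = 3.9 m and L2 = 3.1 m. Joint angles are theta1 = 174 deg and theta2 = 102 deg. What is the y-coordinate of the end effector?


Convert angles to radians: theta1 = 3.0369, theta2 = 1.7802
y = L1*sin(theta1) + L2*sin(theta1+theta2)
y = 0.4077 + -3.083
y = -2.6754


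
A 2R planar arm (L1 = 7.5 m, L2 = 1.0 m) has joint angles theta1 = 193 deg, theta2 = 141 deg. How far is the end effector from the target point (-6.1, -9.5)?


End effector via forward kinematics:
x = L1*cos(t1) + L2*cos(t1+t2) = -6.409
y = L1*sin(t1) + L2*sin(t1+t2) = -2.1255
Distance to target:
d = sqrt((-6.1 - -6.409)^2 + (-9.5 - -2.1255)^2)
= sqrt(0.0955 + 54.3832)
= 7.381 m


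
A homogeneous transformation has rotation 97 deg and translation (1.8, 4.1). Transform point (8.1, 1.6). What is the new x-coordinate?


x' = cos(theta)*px - sin(theta)*py + tx
= -0.1219*8.1 - 0.9925*1.6 + 1.8
= -0.7752


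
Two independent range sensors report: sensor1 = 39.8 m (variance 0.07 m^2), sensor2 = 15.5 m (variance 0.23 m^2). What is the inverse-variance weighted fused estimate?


w1 = (1/var1) / (1/var1 + 1/var2)
   = 14.2857 / (14.2857 + 4.3478) = 0.7667
w2 = 1 - w1 = 0.2333
fused = w1*s1 + w2*s2 = 30.5133 + 3.6167
= 34.13 m


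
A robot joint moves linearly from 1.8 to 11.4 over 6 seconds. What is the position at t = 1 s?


s = t/T = 1/6 = 0.1667
p(t) = p0 + (pf-p0)*s
= 1.8 + (11.4 - 1.8) * 0.1667
= 3.4


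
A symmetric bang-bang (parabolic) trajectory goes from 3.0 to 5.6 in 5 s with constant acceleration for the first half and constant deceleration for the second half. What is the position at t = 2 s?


Symmetric rest-to-rest: each phase covers (pf-p0)/2 in time T/2. 0.5*a*(T/2)^2 = (pf-p0)/2 => a = 4*(pf-p0)/T^2
a = 4*(5.6-3.0)/5^2 = 0.416
t = 2 is in the acceleration phase (t <= T/2).
p = p0 + 0.5*a*t^2 = 3.0 + 0.5*0.416*2^2
= 3.832


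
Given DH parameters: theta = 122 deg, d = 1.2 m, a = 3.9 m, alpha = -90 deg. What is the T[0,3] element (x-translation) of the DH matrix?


T[0,3] = a * cos(theta)
= 3.9 * cos(122 deg)
= 3.9 * -0.5299
= -2.0667


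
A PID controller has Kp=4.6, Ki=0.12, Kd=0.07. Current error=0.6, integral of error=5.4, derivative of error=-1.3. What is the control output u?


u = Kp*e + Ki*int(e) + Kd*de/dt
= 4.6*0.6 + 0.12*5.4 + 0.07*(-1.3)
= 2.76 + 0.648 + -0.091
= 3.317


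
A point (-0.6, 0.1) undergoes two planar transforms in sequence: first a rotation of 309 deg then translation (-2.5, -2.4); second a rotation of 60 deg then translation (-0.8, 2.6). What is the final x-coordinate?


After transform 1:
x1 = cos(309)*-0.6 - sin(309)*0.1 + -2.5 = -2.7999
y1 = sin(309)*-0.6 + cos(309)*0.1 + -2.4 = -1.8708
After transform 2:
x2 = cos(60)*-2.7999 - sin(60)*-1.8708 + -0.8
= -0.5798


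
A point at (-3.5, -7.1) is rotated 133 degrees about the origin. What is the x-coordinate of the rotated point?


x' = x*cos(theta) - y*sin(theta)
cos(133 deg) = -0.682, sin(133 deg) = 0.7314
x' = -3.5 * -0.682 - -7.1 * 0.7314
= 2.387 - -5.1926
= 7.5796


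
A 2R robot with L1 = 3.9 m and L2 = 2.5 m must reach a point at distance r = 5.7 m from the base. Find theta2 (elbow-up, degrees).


cos(theta2) = (r^2 - L1^2 - L2^2) / (2*L1*L2)
cos(theta2) = (32.49 - 15.21 - 6.25) / 19.5
cos(theta2) = 0.565641
theta2 = 55.5532 degrees


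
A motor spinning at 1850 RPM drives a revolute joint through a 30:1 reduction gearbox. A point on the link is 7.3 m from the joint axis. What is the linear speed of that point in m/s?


omega_motor = 1850 * 2*pi/60 = 193.7315 rad/s
omega_joint = omega_motor / 30 = 6.4577 rad/s
v = omega_joint * r = 6.4577 * 7.3
= 47.1413 m/s


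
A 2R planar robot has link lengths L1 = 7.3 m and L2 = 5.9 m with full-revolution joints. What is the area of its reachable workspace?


r_max = L1 + L2 = 13.2 m
r_min = |L1 - L2| = 1.4 m
Area = pi*(r_max^2 - r_min^2)
= pi*(174.24 - 1.96)
= pi * 172.28
= 541.2336 m^2


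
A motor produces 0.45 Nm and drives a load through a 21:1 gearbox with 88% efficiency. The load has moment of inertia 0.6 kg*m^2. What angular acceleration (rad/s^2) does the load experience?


tau_out = tau_motor * N * eta
= 0.45 * 21 * 0.88 = 8.316 Nm
alpha = tau_out / I = 8.316 / 0.6
= 13.86 rad/s^2


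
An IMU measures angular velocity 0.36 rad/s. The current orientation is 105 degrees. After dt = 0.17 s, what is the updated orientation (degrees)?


delta_theta = w * dt = 0.36 * 0.17 = 0.0612 rad
= 3.5065 deg
theta_new = 105 + 3.5065 = 108.5065 deg


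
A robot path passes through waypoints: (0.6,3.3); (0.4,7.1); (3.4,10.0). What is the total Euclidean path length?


Segment lengths:
  seg1 = sqrt((-0.2)^2 + (3.8)^2) = 3.8053
  seg2 = sqrt((3.0)^2 + (2.9)^2) = 4.1725
Total = 7.9778


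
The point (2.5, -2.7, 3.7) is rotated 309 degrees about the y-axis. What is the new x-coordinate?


Rotation about y-axis: x' = x*cos(theta) + z*sin(theta)
= 2.5 * 0.6293 + 3.7 * -0.7771
= -1.3021


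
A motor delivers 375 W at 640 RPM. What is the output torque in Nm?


omega = 640 * 2*pi/60 = 67.0206 rad/s
tau = P / omega = 375 / 67.0206
= 5.5953 Nm


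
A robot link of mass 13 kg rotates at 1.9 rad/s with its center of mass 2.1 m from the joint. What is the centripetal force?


F = m * omega^2 * r
= 13 * 1.9^2 * 2.1
= 13 * 3.61 * 2.1
= 98.553 N


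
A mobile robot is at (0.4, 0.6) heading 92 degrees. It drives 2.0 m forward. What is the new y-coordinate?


y_new = y0 + d*sin(theta)
= 0.6 + 2.0*sin(92)
= 0.6 + 1.9988
= 2.5988


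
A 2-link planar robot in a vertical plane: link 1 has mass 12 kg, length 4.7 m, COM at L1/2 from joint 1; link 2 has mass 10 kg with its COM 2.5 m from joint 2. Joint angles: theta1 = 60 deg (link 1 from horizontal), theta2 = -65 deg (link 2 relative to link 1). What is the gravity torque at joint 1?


Horizontal distance from joint 1 to link-1 COM:
  x_c1 = (L1/2)*cos(t1) = 2.35 * 0.5 = 1.175 m
Horizontal distance from joint 1 to link-2 COM:
  x_c2 = L1*cos(t1) + Lc2*cos(t1+t2)
       = 4.7*0.5 + 2.5*0.9962 = 4.8405 m
tau1 = m1*g*x_c1 + m2*g*x_c2
     = 12*9.81*1.175 + 10*9.81*4.8405
     = 138.321 + 474.8517
     = 613.1727 Nm
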